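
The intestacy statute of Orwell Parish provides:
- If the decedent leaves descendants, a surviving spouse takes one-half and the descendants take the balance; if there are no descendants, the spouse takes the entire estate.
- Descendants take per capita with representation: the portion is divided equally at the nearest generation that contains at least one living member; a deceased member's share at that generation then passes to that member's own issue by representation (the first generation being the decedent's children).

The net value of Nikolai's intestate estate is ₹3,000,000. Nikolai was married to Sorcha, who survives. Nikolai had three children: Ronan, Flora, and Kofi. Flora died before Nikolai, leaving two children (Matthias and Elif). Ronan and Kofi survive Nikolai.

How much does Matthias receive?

Matthias receives ₹250,000.

Sorcha takes one-half of ₹3,000,000 = ₹1,500,000. The remaining ₹1,500,000 passes to the descendants.
The descendants' portion (₹1,500,000) is divided into 3 shares of ₹500,000: Ronan and Kofi each take ₹500,000; Flora's ₹500,000 share passes to Flora's issue.
Flora's share (₹500,000) is divided into 2 shares of ₹250,000: Matthias and Elif each take ₹250,000.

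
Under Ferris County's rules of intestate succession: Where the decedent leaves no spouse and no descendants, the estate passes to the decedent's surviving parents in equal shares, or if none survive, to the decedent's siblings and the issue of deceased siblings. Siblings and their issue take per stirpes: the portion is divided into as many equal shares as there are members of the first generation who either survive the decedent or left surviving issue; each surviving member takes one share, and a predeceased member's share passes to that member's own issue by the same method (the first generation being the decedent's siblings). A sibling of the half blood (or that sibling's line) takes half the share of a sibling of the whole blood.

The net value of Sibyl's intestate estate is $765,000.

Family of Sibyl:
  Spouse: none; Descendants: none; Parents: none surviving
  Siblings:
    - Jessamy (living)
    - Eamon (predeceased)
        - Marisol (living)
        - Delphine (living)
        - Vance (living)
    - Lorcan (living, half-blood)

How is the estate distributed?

The entire $765,000 passes to the siblings and their issue.
Counting each half-blood sibling's line as half a unit, there are 5/2 units in $765,000, so one unit is $306,000. Whole-blood lines (Jessamy and Eamon) take $306,000 each; half-blood lines (Lorcan) take $153,000 each.
Eamon's share ($306,000) is divided into 3 shares of $102,000: Marisol, Delphine, and Vance each take $102,000.

Jessamy: $306,000; Marisol: $102,000; Delphine: $102,000; Vance: $102,000; Lorcan: $153,000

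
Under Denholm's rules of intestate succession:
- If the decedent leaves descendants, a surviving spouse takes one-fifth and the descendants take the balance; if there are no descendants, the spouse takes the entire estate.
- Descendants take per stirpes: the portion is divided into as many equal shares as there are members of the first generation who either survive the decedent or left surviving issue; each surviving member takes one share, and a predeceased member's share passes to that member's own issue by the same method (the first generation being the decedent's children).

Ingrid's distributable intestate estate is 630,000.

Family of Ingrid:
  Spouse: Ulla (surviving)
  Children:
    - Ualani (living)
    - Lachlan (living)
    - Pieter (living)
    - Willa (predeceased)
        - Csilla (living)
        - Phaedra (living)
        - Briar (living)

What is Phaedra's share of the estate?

Phaedra receives 42,000.

Ulla takes one-fifth of 630,000 = 126,000. The remaining 504,000 passes to the descendants.
The descendants' portion (504,000) is divided into 4 shares of 126,000: Ualani, Lachlan, and Pieter each take 126,000; Willa's 126,000 share passes to Willa's issue.
Willa's share (126,000) is divided into 3 shares of 42,000: Csilla, Phaedra, and Briar each take 42,000.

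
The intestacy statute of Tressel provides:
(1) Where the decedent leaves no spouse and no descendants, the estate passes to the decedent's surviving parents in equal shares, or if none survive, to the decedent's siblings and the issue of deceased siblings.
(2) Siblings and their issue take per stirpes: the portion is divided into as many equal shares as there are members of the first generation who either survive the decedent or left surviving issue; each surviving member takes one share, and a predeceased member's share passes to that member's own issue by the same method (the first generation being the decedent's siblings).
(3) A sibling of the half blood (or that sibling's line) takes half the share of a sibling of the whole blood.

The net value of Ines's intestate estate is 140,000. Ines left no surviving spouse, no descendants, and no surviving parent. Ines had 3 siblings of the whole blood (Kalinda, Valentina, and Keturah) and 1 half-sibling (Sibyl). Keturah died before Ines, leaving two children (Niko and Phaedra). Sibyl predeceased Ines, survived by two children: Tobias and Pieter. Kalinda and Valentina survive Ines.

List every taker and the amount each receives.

Kalinda: 40,000; Valentina: 40,000; Niko: 20,000; Phaedra: 20,000; Tobias: 10,000; Pieter: 10,000

The entire 140,000 passes to the siblings and their issue.
Counting each half-blood sibling's line as half a unit, there are 7/2 units in 140,000, so one unit is 40,000. Whole-blood lines (Kalinda, Valentina, and Keturah) take 40,000 each; half-blood lines (Sibyl) take 20,000 each.
Keturah's share (40,000) is divided into 2 shares of 20,000: Niko and Phaedra each take 20,000.
Sibyl's share (20,000) is divided into 2 shares of 10,000: Tobias and Pieter each take 10,000.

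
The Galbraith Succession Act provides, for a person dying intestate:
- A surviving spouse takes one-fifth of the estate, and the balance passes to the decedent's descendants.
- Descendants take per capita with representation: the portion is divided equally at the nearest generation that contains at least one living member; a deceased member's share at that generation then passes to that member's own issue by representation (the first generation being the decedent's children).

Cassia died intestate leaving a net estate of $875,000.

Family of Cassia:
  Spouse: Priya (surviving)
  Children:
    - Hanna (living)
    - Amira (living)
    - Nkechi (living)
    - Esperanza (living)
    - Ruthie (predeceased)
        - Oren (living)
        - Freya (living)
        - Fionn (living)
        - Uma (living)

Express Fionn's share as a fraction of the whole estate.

Fionn receives 1/25 of the estate.

Priya takes one-fifth of $875,000 = $175,000. The remaining $700,000 passes to the descendants.
The descendants' portion ($700,000) is divided into 5 shares of $140,000: Hanna, Amira, Nkechi, and Esperanza each take $140,000; Ruthie's $140,000 share passes to Ruthie's issue.
Ruthie's share ($140,000) is divided into 4 shares of $35,000: Oren, Freya, Fionn, and Uma each take $35,000.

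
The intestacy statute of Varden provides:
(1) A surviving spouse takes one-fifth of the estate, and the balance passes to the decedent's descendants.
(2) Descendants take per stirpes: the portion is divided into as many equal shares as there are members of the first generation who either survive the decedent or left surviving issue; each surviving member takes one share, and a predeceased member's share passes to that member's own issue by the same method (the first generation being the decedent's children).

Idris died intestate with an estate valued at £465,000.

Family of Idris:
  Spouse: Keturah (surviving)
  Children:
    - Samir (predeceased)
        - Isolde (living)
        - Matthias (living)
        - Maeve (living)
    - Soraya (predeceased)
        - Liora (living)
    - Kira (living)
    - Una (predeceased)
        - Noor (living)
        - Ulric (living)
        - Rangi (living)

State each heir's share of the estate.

Keturah takes one-fifth of £465,000 = £93,000. The remaining £372,000 passes to the descendants.
The descendants' portion (£372,000) is divided into 4 shares of £93,000: Kira takes £93,000; Samir's £93,000 share passes to Samir's issue; Soraya's £93,000 share passes to Soraya's issue; Una's £93,000 share passes to Una's issue.
Samir's share (£93,000) is divided into 3 shares of £31,000: Isolde, Matthias, and Maeve each take £31,000.
Soraya's share (£93,000) passes entirely to Liora.
Una's share (£93,000) is divided into 3 shares of £31,000: Noor, Ulric, and Rangi each take £31,000.

Keturah: £93,000; Isolde: £31,000; Matthias: £31,000; Maeve: £31,000; Liora: £93,000; Kira: £93,000; Noor: £31,000; Ulric: £31,000; Rangi: £31,000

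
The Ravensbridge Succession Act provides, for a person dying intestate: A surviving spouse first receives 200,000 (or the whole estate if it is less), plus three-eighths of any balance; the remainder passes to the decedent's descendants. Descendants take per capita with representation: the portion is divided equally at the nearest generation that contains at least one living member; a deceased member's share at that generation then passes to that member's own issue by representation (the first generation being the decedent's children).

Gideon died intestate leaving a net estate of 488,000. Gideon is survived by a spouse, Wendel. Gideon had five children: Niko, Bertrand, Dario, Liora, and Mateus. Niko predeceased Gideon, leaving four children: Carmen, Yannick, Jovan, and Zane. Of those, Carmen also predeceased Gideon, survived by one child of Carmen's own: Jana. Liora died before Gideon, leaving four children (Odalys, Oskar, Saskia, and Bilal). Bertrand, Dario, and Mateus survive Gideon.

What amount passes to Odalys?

Wendel first takes 200,000, leaving a balance of 288,000. Wendel then takes three-eighths of the balance (108,000), for a total of 308,000. The remaining 180,000 passes to the descendants.
The descendants' portion (180,000) is divided into 5 shares of 36,000: Bertrand, Dario, and Mateus each take 36,000; Niko's 36,000 share passes to Niko's issue; Liora's 36,000 share passes to Liora's issue.
Niko's share (36,000) is divided into 4 shares of 9,000: Yannick, Jovan, and Zane each take 9,000; Carmen's 9,000 share passes to Carmen's issue.
Carmen's share (9,000) passes entirely to Jana.
Liora's share (36,000) is divided into 4 shares of 9,000: Odalys, Oskar, Saskia, and Bilal each take 9,000.

Odalys receives 9,000.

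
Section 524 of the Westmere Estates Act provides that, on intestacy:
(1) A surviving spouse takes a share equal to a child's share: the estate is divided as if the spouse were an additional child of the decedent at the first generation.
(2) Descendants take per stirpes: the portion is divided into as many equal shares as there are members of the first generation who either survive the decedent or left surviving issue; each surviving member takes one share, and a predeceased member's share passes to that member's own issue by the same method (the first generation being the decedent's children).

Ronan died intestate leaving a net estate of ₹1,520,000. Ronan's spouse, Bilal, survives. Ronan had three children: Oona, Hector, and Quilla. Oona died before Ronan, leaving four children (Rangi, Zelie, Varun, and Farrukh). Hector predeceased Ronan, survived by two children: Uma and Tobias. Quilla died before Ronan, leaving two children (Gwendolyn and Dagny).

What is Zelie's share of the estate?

Zelie receives ₹95,000.

The spouse counts as an additional share at the children's level, so there are 4 primary shares of ₹380,000. Bilal takes one such share (₹380,000).
The children's combined portion (₹1,140,000) is divided into 3 shares of ₹380,000: Oona's ₹380,000 share passes to Oona's issue; Hector's ₹380,000 share passes to Hector's issue; Quilla's ₹380,000 share passes to Quilla's issue.
Oona's share (₹380,000) is divided into 4 shares of ₹95,000: Rangi, Zelie, Varun, and Farrukh each take ₹95,000.
Hector's share (₹380,000) is divided into 2 shares of ₹190,000: Uma and Tobias each take ₹190,000.
Quilla's share (₹380,000) is divided into 2 shares of ₹190,000: Gwendolyn and Dagny each take ₹190,000.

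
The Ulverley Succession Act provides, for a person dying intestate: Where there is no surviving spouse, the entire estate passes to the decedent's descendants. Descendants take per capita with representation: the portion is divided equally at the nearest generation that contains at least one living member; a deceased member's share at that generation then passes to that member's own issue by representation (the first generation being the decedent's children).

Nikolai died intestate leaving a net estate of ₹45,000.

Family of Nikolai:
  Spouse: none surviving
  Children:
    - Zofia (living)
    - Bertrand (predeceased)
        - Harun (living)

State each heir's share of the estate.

Zofia: ₹22,500; Harun: ₹22,500

The entire ₹45,000 passes to the descendants.
That amount (₹45,000) is divided into 2 shares of ₹22,500: Zofia takes ₹22,500; Bertrand's ₹22,500 share passes to Bertrand's issue.
Bertrand's share (₹22,500) passes entirely to Harun.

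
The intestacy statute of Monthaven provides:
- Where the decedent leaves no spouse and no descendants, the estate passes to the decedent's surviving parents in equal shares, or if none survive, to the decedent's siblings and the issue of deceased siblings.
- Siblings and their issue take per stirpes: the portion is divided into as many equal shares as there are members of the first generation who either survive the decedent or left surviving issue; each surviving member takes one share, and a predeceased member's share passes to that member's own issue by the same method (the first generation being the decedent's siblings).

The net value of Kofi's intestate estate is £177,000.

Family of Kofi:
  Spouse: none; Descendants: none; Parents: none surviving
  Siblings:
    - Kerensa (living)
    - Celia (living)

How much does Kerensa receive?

The entire £177,000 passes to the siblings and their issue.
That amount (£177,000) is divided into 2 shares of £88,500: Kerensa and Celia each take £88,500.

Kerensa receives £88,500.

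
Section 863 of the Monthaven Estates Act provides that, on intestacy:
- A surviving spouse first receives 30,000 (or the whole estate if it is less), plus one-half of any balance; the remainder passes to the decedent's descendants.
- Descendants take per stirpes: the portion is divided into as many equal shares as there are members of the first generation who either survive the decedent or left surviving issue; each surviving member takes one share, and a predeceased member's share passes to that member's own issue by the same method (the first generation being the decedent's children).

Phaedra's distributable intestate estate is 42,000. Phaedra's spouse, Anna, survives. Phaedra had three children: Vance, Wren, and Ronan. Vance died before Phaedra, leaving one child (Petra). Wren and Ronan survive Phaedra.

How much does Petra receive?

Anna first takes 30,000, leaving a balance of 12,000. Anna then takes one-half of the balance (6,000), for a total of 36,000. The remaining 6,000 passes to the descendants.
The descendants' portion (6,000) is divided into 3 shares of 2,000: Wren and Ronan each take 2,000; Vance's 2,000 share passes to Vance's issue.
Vance's share (2,000) passes entirely to Petra.

Petra receives 2,000.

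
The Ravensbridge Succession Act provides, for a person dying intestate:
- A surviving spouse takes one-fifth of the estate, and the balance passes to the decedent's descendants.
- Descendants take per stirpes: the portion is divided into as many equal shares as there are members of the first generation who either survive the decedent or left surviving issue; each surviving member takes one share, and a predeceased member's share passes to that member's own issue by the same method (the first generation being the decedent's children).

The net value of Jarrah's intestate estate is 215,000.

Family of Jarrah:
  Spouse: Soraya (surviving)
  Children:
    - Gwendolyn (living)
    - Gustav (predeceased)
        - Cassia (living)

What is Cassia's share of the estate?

Soraya takes one-fifth of 215,000 = 43,000. The remaining 172,000 passes to the descendants.
The descendants' portion (172,000) is divided into 2 shares of 86,000: Gwendolyn takes 86,000; Gustav's 86,000 share passes to Gustav's issue.
Gustav's share (86,000) passes entirely to Cassia.

Cassia receives 86,000.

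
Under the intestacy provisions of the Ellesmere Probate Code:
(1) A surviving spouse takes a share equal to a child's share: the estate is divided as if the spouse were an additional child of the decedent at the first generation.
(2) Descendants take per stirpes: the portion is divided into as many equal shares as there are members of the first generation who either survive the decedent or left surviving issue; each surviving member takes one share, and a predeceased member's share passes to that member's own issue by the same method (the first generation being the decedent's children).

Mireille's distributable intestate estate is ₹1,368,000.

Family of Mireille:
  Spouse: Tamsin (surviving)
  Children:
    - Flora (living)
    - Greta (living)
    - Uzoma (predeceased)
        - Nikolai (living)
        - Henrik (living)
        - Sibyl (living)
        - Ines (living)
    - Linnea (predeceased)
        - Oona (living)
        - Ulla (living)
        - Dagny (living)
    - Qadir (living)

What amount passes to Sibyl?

The spouse counts as an additional share at the children's level, so there are 6 primary shares of ₹228,000. Tamsin takes one such share (₹228,000).
The children's combined portion (₹1,140,000) is divided into 5 shares of ₹228,000: Flora, Greta, and Qadir each take ₹228,000; Uzoma's ₹228,000 share passes to Uzoma's issue; Linnea's ₹228,000 share passes to Linnea's issue.
Uzoma's share (₹228,000) is divided into 4 shares of ₹57,000: Nikolai, Henrik, Sibyl, and Ines each take ₹57,000.
Linnea's share (₹228,000) is divided into 3 shares of ₹76,000: Oona, Ulla, and Dagny each take ₹76,000.

Sibyl receives ₹57,000.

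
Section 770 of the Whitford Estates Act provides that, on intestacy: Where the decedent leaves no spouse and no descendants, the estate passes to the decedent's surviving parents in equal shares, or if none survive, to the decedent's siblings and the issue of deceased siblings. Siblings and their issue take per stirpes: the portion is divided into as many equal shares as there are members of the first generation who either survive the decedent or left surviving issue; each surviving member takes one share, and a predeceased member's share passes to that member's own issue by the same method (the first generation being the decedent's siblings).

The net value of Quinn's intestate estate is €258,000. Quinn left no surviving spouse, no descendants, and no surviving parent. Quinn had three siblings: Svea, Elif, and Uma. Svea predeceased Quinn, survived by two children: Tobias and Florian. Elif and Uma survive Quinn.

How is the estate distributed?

Tobias: €43,000; Florian: €43,000; Elif: €86,000; Uma: €86,000

The entire €258,000 passes to the siblings and their issue.
That amount (€258,000) is divided into 3 shares of €86,000: Elif and Uma each take €86,000; Svea's €86,000 share passes to Svea's issue.
Svea's share (€86,000) is divided into 2 shares of €43,000: Tobias and Florian each take €43,000.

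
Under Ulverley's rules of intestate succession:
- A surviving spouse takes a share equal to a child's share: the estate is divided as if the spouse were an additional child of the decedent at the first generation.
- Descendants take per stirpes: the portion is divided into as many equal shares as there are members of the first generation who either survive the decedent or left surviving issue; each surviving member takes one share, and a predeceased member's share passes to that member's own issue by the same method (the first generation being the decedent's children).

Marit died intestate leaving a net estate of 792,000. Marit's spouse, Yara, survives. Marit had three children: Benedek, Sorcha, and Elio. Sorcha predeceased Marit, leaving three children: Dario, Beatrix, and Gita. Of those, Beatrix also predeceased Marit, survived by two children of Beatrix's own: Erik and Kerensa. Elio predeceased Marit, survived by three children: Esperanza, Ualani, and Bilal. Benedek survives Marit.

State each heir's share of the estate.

The spouse counts as an additional share at the children's level, so there are 4 primary shares of 198,000. Yara takes one such share (198,000).
The children's combined portion (594,000) is divided into 3 shares of 198,000: Benedek takes 198,000; Sorcha's 198,000 share passes to Sorcha's issue; Elio's 198,000 share passes to Elio's issue.
Sorcha's share (198,000) is divided into 3 shares of 66,000: Dario and Gita each take 66,000; Beatrix's 66,000 share passes to Beatrix's issue.
Beatrix's share (66,000) is divided into 2 shares of 33,000: Erik and Kerensa each take 33,000.
Elio's share (198,000) is divided into 3 shares of 66,000: Esperanza, Ualani, and Bilal each take 66,000.

Yara: 198,000; Benedek: 198,000; Dario: 66,000; Erik: 33,000; Kerensa: 33,000; Gita: 66,000; Esperanza: 66,000; Ualani: 66,000; Bilal: 66,000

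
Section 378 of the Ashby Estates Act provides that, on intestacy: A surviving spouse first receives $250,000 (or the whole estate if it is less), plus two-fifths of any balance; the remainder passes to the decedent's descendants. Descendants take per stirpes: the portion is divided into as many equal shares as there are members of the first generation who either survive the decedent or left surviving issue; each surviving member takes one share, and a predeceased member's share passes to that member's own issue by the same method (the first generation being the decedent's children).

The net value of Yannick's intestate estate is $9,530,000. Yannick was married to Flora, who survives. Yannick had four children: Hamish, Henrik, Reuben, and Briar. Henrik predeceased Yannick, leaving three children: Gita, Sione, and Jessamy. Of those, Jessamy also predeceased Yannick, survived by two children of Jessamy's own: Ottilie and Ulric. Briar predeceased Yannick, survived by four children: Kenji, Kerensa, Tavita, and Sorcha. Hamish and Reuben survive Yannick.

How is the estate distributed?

Flora: $3,962,000; Hamish: $1,392,000; Gita: $464,000; Sione: $464,000; Ottilie: $232,000; Ulric: $232,000; Reuben: $1,392,000; Kenji: $348,000; Kerensa: $348,000; Tavita: $348,000; Sorcha: $348,000

Flora first takes $250,000, leaving a balance of $9,280,000. Flora then takes two-fifths of the balance ($3,712,000), for a total of $3,962,000. The remaining $5,568,000 passes to the descendants.
The descendants' portion ($5,568,000) is divided into 4 shares of $1,392,000: Hamish and Reuben each take $1,392,000; Henrik's $1,392,000 share passes to Henrik's issue; Briar's $1,392,000 share passes to Briar's issue.
Henrik's share ($1,392,000) is divided into 3 shares of $464,000: Gita and Sione each take $464,000; Jessamy's $464,000 share passes to Jessamy's issue.
Jessamy's share ($464,000) is divided into 2 shares of $232,000: Ottilie and Ulric each take $232,000.
Briar's share ($1,392,000) is divided into 4 shares of $348,000: Kenji, Kerensa, Tavita, and Sorcha each take $348,000.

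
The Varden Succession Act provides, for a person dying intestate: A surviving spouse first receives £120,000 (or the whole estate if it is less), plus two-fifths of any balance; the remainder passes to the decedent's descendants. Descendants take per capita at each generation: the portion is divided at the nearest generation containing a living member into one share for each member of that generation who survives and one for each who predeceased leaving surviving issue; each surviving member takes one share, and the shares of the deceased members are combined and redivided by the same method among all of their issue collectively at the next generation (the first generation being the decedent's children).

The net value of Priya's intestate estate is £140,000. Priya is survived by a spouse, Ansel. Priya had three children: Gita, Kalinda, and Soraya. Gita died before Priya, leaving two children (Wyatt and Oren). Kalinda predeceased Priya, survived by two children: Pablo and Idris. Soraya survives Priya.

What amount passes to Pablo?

Ansel first takes £120,000, leaving a balance of £20,000. Ansel then takes two-fifths of the balance (£8,000), for a total of £128,000. The remaining £12,000 passes to the descendants.
The descendants' portion (£12,000) is divided at the children's generation into 3 shares of £4,000. Soraya takes £4,000. The 2 shares of the deceased (Gita and Kalinda) are combined into a pool of £8,000.
That pool (£8,000) is divided at the grandchildren's generation equally among Wyatt, Oren, Pablo, and Idris: £2,000 each.

Pablo receives £2,000.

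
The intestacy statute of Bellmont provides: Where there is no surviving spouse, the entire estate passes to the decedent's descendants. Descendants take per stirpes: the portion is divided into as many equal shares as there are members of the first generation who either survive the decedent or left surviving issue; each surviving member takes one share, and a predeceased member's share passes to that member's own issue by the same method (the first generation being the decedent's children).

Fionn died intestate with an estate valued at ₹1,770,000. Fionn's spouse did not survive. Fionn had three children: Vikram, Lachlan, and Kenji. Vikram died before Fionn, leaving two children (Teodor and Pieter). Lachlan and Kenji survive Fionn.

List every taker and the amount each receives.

Teodor: ₹295,000; Pieter: ₹295,000; Lachlan: ₹590,000; Kenji: ₹590,000

The entire ₹1,770,000 passes to the descendants.
That amount (₹1,770,000) is divided into 3 shares of ₹590,000: Lachlan and Kenji each take ₹590,000; Vikram's ₹590,000 share passes to Vikram's issue.
Vikram's share (₹590,000) is divided into 2 shares of ₹295,000: Teodor and Pieter each take ₹295,000.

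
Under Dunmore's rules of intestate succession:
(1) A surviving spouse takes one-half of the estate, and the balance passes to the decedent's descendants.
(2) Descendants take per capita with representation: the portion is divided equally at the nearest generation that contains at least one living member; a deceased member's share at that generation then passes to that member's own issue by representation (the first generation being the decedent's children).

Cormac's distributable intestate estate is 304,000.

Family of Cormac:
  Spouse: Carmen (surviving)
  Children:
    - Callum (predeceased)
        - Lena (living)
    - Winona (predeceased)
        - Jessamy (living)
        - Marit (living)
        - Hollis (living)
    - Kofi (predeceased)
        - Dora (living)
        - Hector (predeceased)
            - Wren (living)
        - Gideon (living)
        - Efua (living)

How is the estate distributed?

Carmen takes one-half of 304,000 = 152,000. The remaining 152,000 passes to the descendants.
No child survives, so the initial division is made at the grandchildren's generation.
The descendants' portion (152,000) is divided into 8 shares of 19,000: Lena, Jessamy, Marit, Hollis, Dora, Gideon, and Efua each take 19,000; Hector's 19,000 share passes to Hector's issue.
Hector's share (19,000) passes entirely to Wren.

Carmen: 152,000; Lena: 19,000; Jessamy: 19,000; Marit: 19,000; Hollis: 19,000; Dora: 19,000; Wren: 19,000; Gideon: 19,000; Efua: 19,000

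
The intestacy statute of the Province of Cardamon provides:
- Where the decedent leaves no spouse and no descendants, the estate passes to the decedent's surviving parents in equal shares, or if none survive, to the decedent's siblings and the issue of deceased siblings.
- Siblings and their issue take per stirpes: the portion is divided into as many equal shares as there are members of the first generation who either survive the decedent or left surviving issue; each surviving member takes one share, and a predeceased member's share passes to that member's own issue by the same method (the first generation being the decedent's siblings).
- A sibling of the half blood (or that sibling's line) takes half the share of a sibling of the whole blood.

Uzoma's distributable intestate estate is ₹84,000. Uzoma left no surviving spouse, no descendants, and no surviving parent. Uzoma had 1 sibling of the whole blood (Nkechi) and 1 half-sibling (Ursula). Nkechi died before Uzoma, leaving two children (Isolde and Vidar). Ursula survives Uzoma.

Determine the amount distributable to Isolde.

The entire ₹84,000 passes to the siblings and their issue.
Counting each half-blood sibling's line as half a unit, there are 3/2 units in ₹84,000, so one unit is ₹56,000. Whole-blood lines (Nkechi) take ₹56,000 each; half-blood lines (Ursula) take ₹28,000 each.
Nkechi's share (₹56,000) is divided into 2 shares of ₹28,000: Isolde and Vidar each take ₹28,000.

Isolde receives ₹28,000.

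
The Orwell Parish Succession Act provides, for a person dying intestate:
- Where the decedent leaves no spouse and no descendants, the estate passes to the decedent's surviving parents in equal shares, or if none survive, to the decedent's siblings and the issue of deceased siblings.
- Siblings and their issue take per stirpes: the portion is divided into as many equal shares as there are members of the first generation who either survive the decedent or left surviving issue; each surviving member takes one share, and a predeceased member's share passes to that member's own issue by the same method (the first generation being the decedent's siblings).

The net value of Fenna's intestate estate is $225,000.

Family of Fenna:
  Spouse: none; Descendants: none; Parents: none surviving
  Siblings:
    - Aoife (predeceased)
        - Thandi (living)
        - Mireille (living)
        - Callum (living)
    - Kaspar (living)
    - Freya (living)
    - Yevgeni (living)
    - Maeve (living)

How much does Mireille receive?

Mireille receives $15,000.

The entire $225,000 passes to the siblings and their issue.
That amount ($225,000) is divided into 5 shares of $45,000: Kaspar, Freya, Yevgeni, and Maeve each take $45,000; Aoife's $45,000 share passes to Aoife's issue.
Aoife's share ($45,000) is divided into 3 shares of $15,000: Thandi, Mireille, and Callum each take $15,000.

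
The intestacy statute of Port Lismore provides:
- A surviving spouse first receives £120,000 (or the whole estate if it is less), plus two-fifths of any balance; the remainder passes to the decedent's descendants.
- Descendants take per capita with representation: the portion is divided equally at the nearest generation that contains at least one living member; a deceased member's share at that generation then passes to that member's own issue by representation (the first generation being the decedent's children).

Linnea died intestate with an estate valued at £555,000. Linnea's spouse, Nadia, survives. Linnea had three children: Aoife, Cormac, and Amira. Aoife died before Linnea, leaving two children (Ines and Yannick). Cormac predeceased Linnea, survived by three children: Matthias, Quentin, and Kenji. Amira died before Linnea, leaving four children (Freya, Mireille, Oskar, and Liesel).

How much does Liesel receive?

Nadia first takes £120,000, leaving a balance of £435,000. Nadia then takes two-fifths of the balance (£174,000), for a total of £294,000. The remaining £261,000 passes to the descendants.
No child survives, so the initial division is made at the grandchildren's generation.
The descendants' portion (£261,000) is divided into 9 shares of £29,000: Ines, Yannick, Matthias, Quentin, Kenji, Freya, Mireille, Oskar, and Liesel each take £29,000.

Liesel receives £29,000.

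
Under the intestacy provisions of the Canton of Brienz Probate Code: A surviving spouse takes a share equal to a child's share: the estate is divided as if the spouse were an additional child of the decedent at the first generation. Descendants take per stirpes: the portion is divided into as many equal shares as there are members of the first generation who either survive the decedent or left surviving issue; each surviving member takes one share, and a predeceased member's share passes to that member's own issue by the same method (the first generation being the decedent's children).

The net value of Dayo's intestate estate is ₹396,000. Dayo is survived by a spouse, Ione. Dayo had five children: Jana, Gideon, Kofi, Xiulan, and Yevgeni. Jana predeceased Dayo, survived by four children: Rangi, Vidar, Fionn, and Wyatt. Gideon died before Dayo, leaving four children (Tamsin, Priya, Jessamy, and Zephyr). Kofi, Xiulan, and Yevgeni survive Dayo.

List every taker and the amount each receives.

Ione: ₹66,000; Rangi: ₹16,500; Vidar: ₹16,500; Fionn: ₹16,500; Wyatt: ₹16,500; Tamsin: ₹16,500; Priya: ₹16,500; Jessamy: ₹16,500; Zephyr: ₹16,500; Kofi: ₹66,000; Xiulan: ₹66,000; Yevgeni: ₹66,000

The spouse counts as an additional share at the children's level, so there are 6 primary shares of ₹66,000. Ione takes one such share (₹66,000).
The children's combined portion (₹330,000) is divided into 5 shares of ₹66,000: Kofi, Xiulan, and Yevgeni each take ₹66,000; Jana's ₹66,000 share passes to Jana's issue; Gideon's ₹66,000 share passes to Gideon's issue.
Jana's share (₹66,000) is divided into 4 shares of ₹16,500: Rangi, Vidar, Fionn, and Wyatt each take ₹16,500.
Gideon's share (₹66,000) is divided into 4 shares of ₹16,500: Tamsin, Priya, Jessamy, and Zephyr each take ₹16,500.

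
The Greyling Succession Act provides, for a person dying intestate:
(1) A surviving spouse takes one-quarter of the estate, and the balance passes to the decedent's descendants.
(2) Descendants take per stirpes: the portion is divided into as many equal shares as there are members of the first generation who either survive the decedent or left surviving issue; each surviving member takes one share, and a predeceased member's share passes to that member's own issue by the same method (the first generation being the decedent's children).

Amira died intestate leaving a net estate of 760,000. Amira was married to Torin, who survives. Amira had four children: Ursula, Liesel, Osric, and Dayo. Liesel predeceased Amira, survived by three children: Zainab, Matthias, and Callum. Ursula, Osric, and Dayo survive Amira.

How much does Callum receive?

Torin takes one-quarter of 760,000 = 190,000. The remaining 570,000 passes to the descendants.
The descendants' portion (570,000) is divided into 4 shares of 142,500: Ursula, Osric, and Dayo each take 142,500; Liesel's 142,500 share passes to Liesel's issue.
Liesel's share (142,500) is divided into 3 shares of 47,500: Zainab, Matthias, and Callum each take 47,500.

Callum receives 47,500.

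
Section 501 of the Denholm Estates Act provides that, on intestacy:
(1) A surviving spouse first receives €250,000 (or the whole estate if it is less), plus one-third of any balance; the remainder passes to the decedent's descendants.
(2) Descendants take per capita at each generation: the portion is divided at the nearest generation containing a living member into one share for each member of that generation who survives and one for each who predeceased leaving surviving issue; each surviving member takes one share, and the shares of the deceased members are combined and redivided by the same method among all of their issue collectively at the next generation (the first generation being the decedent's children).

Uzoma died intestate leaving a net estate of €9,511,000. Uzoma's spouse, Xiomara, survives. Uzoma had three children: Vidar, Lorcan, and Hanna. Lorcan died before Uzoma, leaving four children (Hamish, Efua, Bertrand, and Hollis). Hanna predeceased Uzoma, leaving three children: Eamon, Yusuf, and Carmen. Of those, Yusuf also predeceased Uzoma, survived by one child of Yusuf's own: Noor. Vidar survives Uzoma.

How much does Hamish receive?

Xiomara first takes €250,000, leaving a balance of €9,261,000. Xiomara then takes one-third of the balance (€3,087,000), for a total of €3,337,000. The remaining €6,174,000 passes to the descendants.
The descendants' portion (€6,174,000) is divided at the children's generation into 3 shares of €2,058,000. Vidar takes €2,058,000. The 2 shares of the deceased (Lorcan and Hanna) are combined into a pool of €4,116,000.
That pool (€4,116,000) is divided at the grandchildren's generation into 7 shares of €588,000. Hamish, Efua, Bertrand, Hollis, Eamon, and Carmen each take €588,000. The remaining share for the deceased Yusuf (€588,000) is carried to the next generation.
That pool (€588,000) passes entirely to Noor, the sole taker at the great-grandchildren's generation.

Hamish receives €588,000.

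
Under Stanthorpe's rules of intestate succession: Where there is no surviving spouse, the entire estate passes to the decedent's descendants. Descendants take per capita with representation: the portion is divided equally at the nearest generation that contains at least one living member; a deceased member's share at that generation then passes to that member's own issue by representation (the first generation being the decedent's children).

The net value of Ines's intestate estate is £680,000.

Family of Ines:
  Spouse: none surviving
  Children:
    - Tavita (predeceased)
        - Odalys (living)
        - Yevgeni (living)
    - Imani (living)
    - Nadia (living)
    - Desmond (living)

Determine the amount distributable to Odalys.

Odalys receives £85,000.

The entire £680,000 passes to the descendants.
That amount (£680,000) is divided into 4 shares of £170,000: Imani, Nadia, and Desmond each take £170,000; Tavita's £170,000 share passes to Tavita's issue.
Tavita's share (£170,000) is divided into 2 shares of £85,000: Odalys and Yevgeni each take £85,000.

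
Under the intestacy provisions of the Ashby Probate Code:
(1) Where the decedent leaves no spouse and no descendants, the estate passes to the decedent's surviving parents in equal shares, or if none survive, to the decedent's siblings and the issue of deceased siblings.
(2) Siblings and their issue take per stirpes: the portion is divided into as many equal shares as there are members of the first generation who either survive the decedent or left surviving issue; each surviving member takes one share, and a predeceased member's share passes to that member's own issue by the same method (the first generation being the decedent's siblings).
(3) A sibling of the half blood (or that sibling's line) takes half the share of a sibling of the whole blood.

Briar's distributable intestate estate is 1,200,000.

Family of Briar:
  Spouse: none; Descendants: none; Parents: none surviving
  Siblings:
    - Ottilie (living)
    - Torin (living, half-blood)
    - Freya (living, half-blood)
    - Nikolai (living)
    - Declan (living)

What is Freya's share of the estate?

Freya receives 150,000.

The entire 1,200,000 passes to the siblings and their issue.
Counting each half-blood sibling's line as half a unit, there are 4 units in 1,200,000, so one unit is 300,000. Whole-blood lines (Ottilie, Nikolai, and Declan) take 300,000 each; half-blood lines (Torin and Freya) take 150,000 each.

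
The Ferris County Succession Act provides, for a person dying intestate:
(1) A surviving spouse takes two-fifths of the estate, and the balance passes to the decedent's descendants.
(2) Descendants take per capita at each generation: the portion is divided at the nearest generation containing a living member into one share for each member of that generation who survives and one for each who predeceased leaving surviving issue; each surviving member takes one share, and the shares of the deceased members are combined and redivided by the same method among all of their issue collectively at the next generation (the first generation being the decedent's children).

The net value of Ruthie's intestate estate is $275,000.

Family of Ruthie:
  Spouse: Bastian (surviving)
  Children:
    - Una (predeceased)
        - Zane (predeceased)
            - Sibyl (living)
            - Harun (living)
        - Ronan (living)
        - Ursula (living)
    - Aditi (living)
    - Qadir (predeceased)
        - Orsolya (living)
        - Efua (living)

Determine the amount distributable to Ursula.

Ursula receives $22,000.

Bastian takes two-fifths of $275,000 = $110,000. The remaining $165,000 passes to the descendants.
The descendants' portion ($165,000) is divided at the children's generation into 3 shares of $55,000. Aditi takes $55,000. The 2 shares of the deceased (Una and Qadir) are combined into a pool of $110,000.
That pool ($110,000) is divided at the grandchildren's generation into 5 shares of $22,000. Ronan, Ursula, Orsolya, and Efua each take $22,000. The remaining share for the deceased Zane ($22,000) is carried to the next generation.
That pool ($22,000) is divided at the great-grandchildren's generation equally among Sibyl and Harun: $11,000 each.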